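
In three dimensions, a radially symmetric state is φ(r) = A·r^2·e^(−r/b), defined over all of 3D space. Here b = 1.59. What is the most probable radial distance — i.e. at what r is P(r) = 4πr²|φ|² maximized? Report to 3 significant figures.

Differentiate P(r) = 4πr²|φ|² with respect to r and set to zero.
This gives r = 3·b.
With b = 1.59, the most probable radial distance is 4.770.

r ≈ 4.77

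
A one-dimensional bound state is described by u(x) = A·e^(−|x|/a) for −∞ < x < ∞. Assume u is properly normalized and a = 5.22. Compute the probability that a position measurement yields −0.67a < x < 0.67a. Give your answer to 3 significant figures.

The probability is P = ∫ |u|² dx over [−0.67a, 0.67a].
Since A² = 1/(a), this is the region integral divided by the full normalization integral.
Both integrals are even about x = 0, so only the x ≥ 0 halves are needed (the factors of 2 cancel). In terms of t = x/a (A² and the length scale cancel between numerator and denominator), P = [∫_{0}^{0.67} e^(-2·t) dt] / [∫_{0}^{∞} e^(-2·t) dt].
With ∫ e^(-2·t) dt = -e^(-2·t)/2 + C, the region integral is 1/2 - e^(-67/50)/2 and the full one is 1/2.
Taking the ratio, P = 0.7382.

P ≈ 0.738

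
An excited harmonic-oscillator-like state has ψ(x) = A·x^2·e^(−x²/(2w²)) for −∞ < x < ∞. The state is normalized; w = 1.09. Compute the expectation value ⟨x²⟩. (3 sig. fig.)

⟨x^2⟩ ≈ 2.97

The expectation value is the |ψ|²-weighted average of x^2: ∫ x^2|ψ|² dx.
Since the A² factors cancel between numerator and denominator, ⟨x²⟩ = 5·w^2/2.
With w = 1.09, ⟨x^2⟩ = 2.970.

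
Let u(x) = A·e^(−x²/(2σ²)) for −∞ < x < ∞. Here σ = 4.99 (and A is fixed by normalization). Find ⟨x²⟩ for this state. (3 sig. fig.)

⟨x^2⟩ ≈ 12.5

⟨x²⟩ = ∫ x^2 |u|² dx over the full domain.
Using the Gaussian integral ∫_{−∞}^{∞} e^(−αx²) dx = √(π/α), since the A² factors cancel between numerator and denominator, ⟨x²⟩ = σ^2/2.
Putting σ = 4.99 gives 12.45.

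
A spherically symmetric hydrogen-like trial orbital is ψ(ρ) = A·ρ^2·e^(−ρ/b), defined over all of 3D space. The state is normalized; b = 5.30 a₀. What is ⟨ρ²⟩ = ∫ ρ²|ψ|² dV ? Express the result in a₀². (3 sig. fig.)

By definition ⟨ρ²⟩ = ∫ ρ^2 |ψ(ρ)|² 4πρ² dρ.
Evaluating both integrals, ⟨ρ²⟩ = 14·b^2.
With b = 5.30, ⟨ρ^2⟩ = 393.3.

⟨ρ^2⟩ ≈ 393 a₀^2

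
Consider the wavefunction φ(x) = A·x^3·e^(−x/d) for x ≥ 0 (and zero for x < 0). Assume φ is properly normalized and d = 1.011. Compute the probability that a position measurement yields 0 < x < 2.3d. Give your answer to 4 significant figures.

P ≈ 0.1820

P = ∫_{0}^{2.3d} |φ(x)|² dx.
Since A² = 1/(45·d^7/8), this is the region integral divided by the full normalization integral.
In terms of u = x/d (A² and the length scale cancel between numerator and denominator), P = [∫_{0}^{2.3} u^6·e^(-2·u) du] / [∫_{0}^{∞} u^6·e^(-2·u) du].
With ∫ u^6·e^(-2·u) du = -(4·u^6 + 12·u^5 + 30·u^4 + 60·u^3 + 90·u^2 + 90·u + 45)·e^(-2·u)/8 + C, the region integral is ≈ 1.02359 and the full one is 45/8.
The result is P = 0.18197.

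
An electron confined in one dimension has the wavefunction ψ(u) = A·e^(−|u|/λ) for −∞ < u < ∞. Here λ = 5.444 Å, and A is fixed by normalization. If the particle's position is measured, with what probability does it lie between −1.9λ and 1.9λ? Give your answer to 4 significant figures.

P = ∫_{−1.9λ}^{1.9λ} |ψ(u)|² du.
The normalization integral ∫|ψ|²du over the whole domain equals λ·A², and A² cancels in the ratio.
Both integrals are even about u = 0, so only the u ≥ 0 halves are needed (the factors of 2 cancel). In terms of t = u/λ (A² and the length scale cancel between numerator and denominator), P = [∫_{0}^{1.9} e^(-2·t) dt] / [∫_{0}^{∞} e^(-2·t) dt].
An antiderivative of e^(-2·t) is -e^(-2·t)/2; evaluating from 0 to 1.9 gives 1/2 - e^(-19/5)/2, while the full integral is 1/2.
This works out to P = 0.97763.

P ≈ 0.9776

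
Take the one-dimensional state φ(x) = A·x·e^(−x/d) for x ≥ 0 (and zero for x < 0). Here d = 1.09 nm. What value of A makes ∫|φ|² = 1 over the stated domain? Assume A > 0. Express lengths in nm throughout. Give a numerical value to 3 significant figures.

A ≈ 1.76 nm^(-3/2)

Require ∫ |φ|² dx = 1 over the whole domain.
∫|φ|² dx = A²·(d^3/4).
With d = 1.09: A² = 3.089 and A = 1.757.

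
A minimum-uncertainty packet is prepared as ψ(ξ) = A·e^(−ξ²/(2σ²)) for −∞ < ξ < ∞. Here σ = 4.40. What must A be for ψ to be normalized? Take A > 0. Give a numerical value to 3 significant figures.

Normalization requires ∫|ψ|² dξ = 1, integrated from −∞ to ∞.
Carrying out the integral gives A² · √(π)·σ.
Hence A² = 1/[√(π)·σ].
With σ = 4.40: A² = 0.1282 and A = 0.3581.

A ≈ 0.358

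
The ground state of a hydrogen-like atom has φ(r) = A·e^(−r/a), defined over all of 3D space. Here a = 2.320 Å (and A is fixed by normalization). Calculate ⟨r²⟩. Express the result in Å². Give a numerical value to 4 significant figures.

⟨r^2⟩ ≈ 16.15 Å^2

⟨r²⟩ = ∫ r^2 |φ|² 4πr² dr over the full domain.
With ∫₀^∞ r^4 e^(−αr) dr = 4!/α^5, evaluating both integrals, ⟨r²⟩ = 3·a^2.
Putting a = 2.320 gives 16.147.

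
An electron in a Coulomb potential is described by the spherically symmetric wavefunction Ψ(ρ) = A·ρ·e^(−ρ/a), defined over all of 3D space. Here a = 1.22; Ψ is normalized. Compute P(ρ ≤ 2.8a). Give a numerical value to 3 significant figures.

P ≈ 0.658

Integrate the radial probability density 4πρ²|Ψ|² over ρ ≤ 2.8a.
A² is fixed by ∫₀^∞ 4πρ²|Ψ|² dρ = 1, i.e. A² = (3·π·a^5)^(−1).
Let u = ρ/a; then A², 4π and the length scale all cancel, so P = ∫_{0}^{2.8} u^4·e^(-2·u) du ÷ ∫_{0}^{∞} u^4·e^(-2·u) du.
With ∫ u^4·e^(-2·u) du = -(u^4/2 + u^3 + 3·u^2/2 + 3·u/2 + 3/4)·e^(-2·u) + C, the region integral is ≈ 0.49339 and the full one is 3/4.
The region integral divided by the full integral gives P = 0.6578.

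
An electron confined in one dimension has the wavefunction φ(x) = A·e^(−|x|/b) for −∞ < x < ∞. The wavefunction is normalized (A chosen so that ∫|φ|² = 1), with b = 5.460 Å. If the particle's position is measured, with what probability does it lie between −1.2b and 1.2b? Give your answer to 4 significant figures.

|φ|² is the probability density, so P = ∫_{−1.2b}^{1.2b} |φ|² dx.
With A² fixed by ∫|φ|² = 1, i.e. A² = (b)^(−1), substitute and integrate.
Both integrals are even about x = 0, so only the x ≥ 0 halves are needed (the factors of 2 cancel). Substituting u = x/b, A² and the length scale cancel in the ratio: P = ∫_{0}^{1.2} e^(-2·u) du / ∫_{0}^{∞} e^(-2·u) du.
An antiderivative of e^(-2·u) is -e^(-2·u)/2; evaluating from 0 to 1.2 gives 1/2 - e^(-12/5)/2, while the full integral is 1/2.
Taking the ratio, P = 0.90928.

P ≈ 0.9093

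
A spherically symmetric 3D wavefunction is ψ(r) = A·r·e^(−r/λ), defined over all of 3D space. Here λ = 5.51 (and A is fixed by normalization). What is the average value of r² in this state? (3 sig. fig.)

⟨r²⟩ = ∫ r^2 |ψ|² 4πr² dr over the full domain.
With ∫₀^∞ r^6 e^(−αr) dr = 6!/α^7, evaluating both integrals, ⟨r²⟩ = 15·λ^2/2.
With λ = 5.51, ⟨r^2⟩ = 227.7.

⟨r^2⟩ ≈ 228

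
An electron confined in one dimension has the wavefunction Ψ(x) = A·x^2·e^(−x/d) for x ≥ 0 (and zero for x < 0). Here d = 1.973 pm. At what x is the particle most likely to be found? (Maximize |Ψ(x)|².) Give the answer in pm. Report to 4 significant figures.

The maximum of |Ψ(x)|² occurs where its derivative vanishes.
This gives x = 2·d.
With d = 1.973, the most probable position is 3.9460 pm.

x ≈ 3.946 pm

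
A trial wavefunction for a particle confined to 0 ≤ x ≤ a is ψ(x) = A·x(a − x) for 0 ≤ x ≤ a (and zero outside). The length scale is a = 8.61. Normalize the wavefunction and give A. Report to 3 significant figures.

Normalization requires ∫|ψ|² dx = 1, integrated from 0 to a.
Expanding the polynomial and integrating term by term, the integral (without the A² prefactor) comes out to a^5/30.
Substituting a = 8.61 gives A² = 0.0006340, so A = 0.02518.

A ≈ 0.0252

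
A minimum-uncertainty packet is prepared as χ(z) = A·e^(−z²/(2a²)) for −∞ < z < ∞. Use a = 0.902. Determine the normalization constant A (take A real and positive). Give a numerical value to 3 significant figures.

We need A² ∫|f|² dz = 1, taking the integral from −∞ to ∞.
Using the Gaussian integral ∫_{−∞}^{∞} e^(−αz²) dz = √(π/α), ∫|χ|² dz = A²·(√(π)·a).
Hence A² = 1/[√(π)·a].
Plugging in a = 0.902 yields A = 0.7909.

A ≈ 0.791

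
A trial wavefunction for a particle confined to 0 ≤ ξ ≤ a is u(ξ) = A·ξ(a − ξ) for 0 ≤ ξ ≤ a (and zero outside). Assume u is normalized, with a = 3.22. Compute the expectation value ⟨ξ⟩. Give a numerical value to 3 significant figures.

⟨ξ⟩ ≈ 1.61

By definition ⟨ξ⟩ = ∫ ξ |u(ξ)|² dξ.
Evaluating both integrals, ⟨ξ⟩ = a/2.
Putting a = 3.22 gives 1.610.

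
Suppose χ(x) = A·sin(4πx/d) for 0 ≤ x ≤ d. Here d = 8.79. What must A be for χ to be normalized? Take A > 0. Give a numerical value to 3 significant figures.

A ≈ 0.477

Require ∫ |χ|² dx = 1 over the whole domain.
Using sin²θ = (1 − cos 2θ)/2, carrying out the integral gives A² · d/2.
Hence A² = 1/[d/2].
Substituting d = 8.79 gives A² = 0.2275, so A = 0.4770.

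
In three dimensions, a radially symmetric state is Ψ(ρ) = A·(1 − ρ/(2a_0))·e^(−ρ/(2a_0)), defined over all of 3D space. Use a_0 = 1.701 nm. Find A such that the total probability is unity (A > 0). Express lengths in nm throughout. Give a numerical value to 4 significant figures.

We need A² ∫|f|² 4πρ² dρ = 1, taking the integral from 0 to ∞.
The angular integral contributes 4π, leaving ∫₀^∞ ρ²|Ψ|² dρ.
Using ∫₀^∞ ρⁿ e^(−αρ) dρ = n!/αⁿ⁺¹, with Ψ = A·(1 − ρ/(2a_0))·e^(−ρ/(2a_0)), the integral evaluates to A²·[8·π·a_0^3].
Setting this equal to 1 gives A² = 1/(8·π·a_0^3).
Plugging in a_0 = 1.701 yields A = 0.089913.

A ≈ 0.08991 nm^(-3/2)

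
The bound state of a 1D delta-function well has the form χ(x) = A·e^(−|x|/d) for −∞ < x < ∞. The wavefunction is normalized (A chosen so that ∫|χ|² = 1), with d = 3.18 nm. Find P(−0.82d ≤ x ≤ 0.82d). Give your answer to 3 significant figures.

The probability is P = ∫ |χ|² dx over [−0.82d, 0.82d].
Since A² = 1/(d), this is the region integral divided by the full normalization integral.
By symmetry take twice the x ≥ 0 contribution in numerator and denominator; the 2's cancel. Substituting u = x/d, A² and the length scale cancel in the ratio: P = ∫_{0}^{0.82} e^(-2·u) du / ∫_{0}^{∞} e^(-2·u) du.
Using ∫ e^(-2·u) du = -e^(-2·u)/2, the numerator is 1/2 - e^(-41/25)/2 and the denominator is 1/2.
The result is P = 0.8060.

P ≈ 0.806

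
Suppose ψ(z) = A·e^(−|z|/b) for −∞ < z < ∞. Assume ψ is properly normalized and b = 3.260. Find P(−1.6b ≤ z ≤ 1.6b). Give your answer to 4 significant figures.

P ≈ 0.9592

|ψ|² is the probability density, so P = ∫_{−1.6b}^{1.6b} |ψ|² dz.
The normalization integral ∫|ψ|²dz over the whole domain equals b·A², and A² cancels in the ratio.
By symmetry take twice the z ≥ 0 contribution in numerator and denominator; the 2's cancel. In terms of u = z/b (A² and the length scale cancel between numerator and denominator), P = [∫_{0}^{1.6} e^(-2·u) du] / [∫_{0}^{∞} e^(-2·u) du].
With ∫ e^(-2·u) du = -e^(-2·u)/2 + C, the region integral is 1/2 - e^(-16/5)/2 and the full one is 1/2.
The result is P = 0.95924.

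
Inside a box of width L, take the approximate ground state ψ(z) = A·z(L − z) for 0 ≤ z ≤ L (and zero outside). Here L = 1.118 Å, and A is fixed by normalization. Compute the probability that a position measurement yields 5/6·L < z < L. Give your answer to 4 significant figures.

P ≈ 0.03549

|ψ|² is the probability density, so P = ∫_{5/6·L}^{L} |ψ|² dz.
Since A² = 1/(L^5/30), this is the region integral divided by the full normalization integral.
Let u = z/L; then A² and the length scale cancel, so P = ∫_{5/6}^{1} u^2·(1 - u)^2 du ÷ ∫_{0}^{1} u^2·(1 - u)^2 du.
With ∫ u^2·(1 - u)^2 du = u^3·(6·u^2 - 15·u + 10)/30 + C, the region integral is ≈ 0.00118313 and the full one is 1/30.
The result is P = 23/648.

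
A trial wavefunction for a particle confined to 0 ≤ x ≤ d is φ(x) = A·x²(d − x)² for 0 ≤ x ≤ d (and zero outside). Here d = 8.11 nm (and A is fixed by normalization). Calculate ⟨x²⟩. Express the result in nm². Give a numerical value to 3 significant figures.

The expectation value is the |φ|²-weighted average of x^2: ∫ x^2|φ|² dx.
Expanding the polynomial and integrating term by term, evaluating both integrals, ⟨x²⟩ = 3·d^2/11.
Putting d = 8.11 gives 17.94.

⟨x^2⟩ ≈ 17.9 nm^2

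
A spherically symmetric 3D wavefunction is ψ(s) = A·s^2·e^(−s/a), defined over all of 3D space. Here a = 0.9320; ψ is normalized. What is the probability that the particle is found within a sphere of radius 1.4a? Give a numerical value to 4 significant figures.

P = ∫ |ψ|² 4πs² ds over s ≤ 1.4a.
A² is fixed by ∫₀^∞ 4πs²|ψ|² ds = 1, i.e. A² = (45·π·a^7/2)^(−1).
Let u = s/a; then A², 4π and the length scale all cancel, so P = ∫_{0}^{1.4} u^6·e^(-2·u) du ÷ ∫_{0}^{∞} u^6·e^(-2·u) du.
With ∫ u^6·e^(-2·u) du = -(4·u^6 + 12·u^5 + 30·u^4 + 60·u^3 + 90·u^2 + 90·u + 45)·e^(-2·u)/8 + C, the region integral is ≈ 0.137310 and the full one is 45/8.
This evaluates to P = 0.024411.

P ≈ 0.02441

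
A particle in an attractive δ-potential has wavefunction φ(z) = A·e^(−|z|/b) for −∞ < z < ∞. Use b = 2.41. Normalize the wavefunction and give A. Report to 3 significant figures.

A ≈ 0.644

Normalization requires ∫|φ|² dz = 1, integrated from −∞ to ∞.
The integral (without the A² prefactor) comes out to b.
So A² = (b)^(−1).
With b = 2.41: A² = 0.4149 and A = 0.6442.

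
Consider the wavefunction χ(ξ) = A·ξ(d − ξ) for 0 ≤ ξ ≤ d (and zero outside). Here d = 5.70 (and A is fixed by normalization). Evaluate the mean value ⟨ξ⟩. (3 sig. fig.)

The expectation value is the |χ|²-weighted average of ξ: ∫ ξ|χ|² dξ.
Expanding the polynomial and integrating term by term, evaluating both integrals, ⟨ξ⟩ = d/2.
With d = 5.70, ⟨ξ⟩ = 2.850.

⟨ξ⟩ ≈ 2.85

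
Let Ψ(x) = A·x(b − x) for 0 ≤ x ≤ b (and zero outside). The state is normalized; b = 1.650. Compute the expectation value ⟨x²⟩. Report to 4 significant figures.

⟨x^2⟩ ≈ 0.7779

By definition ⟨x²⟩ = ∫ x^2 |Ψ(x)|² dx.
The ratio of the moment integral to the normalization integral gives ⟨x²⟩ = 2·b^2/7.
With b = 1.650, ⟨x^2⟩ = 0.77786.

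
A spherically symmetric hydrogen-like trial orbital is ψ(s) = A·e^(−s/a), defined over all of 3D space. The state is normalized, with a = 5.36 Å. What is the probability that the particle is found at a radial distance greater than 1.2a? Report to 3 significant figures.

P ≈ 0.570

Integrate the radial probability density 4πs²|ψ|² over s > 1.2a.
A² is fixed by ∫₀^∞ 4πs²|ψ|² ds = 1, i.e. A² = (π·a^3)^(−1).
Substituting u = s/a, A², 4π and the length scale all cancel in the ratio: P = ∫_{1.2}^{∞} u^2·e^(-2·u) du / ∫_{0}^{∞} u^2·e^(-2·u) du.
An antiderivative of u^2·e^(-2·u) is -(2·u^2 + 2·u + 1)·e^(-2·u)/4; evaluating from 1.2 to ∞ gives 157·e^(-12/5)/100, while the full integral is 1/4.
The region integral divided by the full integral gives P = 0.5697.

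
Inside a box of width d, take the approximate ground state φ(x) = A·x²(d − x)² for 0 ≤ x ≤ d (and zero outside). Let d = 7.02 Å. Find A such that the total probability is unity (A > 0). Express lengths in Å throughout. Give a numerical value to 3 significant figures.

Normalization requires ∫|φ|² dx = 1, integrated from 0 to d.
Expanding the polynomial and integrating term by term, ∫|φ|² dx = A²·(d^9/630).
Setting this equal to 1 gives A² = 1/(d^9/630).
With d = 7.02: A² = 0.00001522 and A = 0.003901.

A ≈ 0.00390 Å^(-9/2)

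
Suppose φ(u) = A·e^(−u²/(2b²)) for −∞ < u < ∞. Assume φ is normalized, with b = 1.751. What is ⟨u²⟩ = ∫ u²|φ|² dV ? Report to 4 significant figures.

By definition ⟨u²⟩ = ∫ u^2 |φ(u)|² du.
Using the Gaussian integral ∫_{−∞}^{∞} e^(−αu²) du = √(π/α), the ratio of the moment integral to the normalization integral gives ⟨u²⟩ = b^2/2.
Putting b = 1.751 gives 1.5330.

⟨u^2⟩ ≈ 1.533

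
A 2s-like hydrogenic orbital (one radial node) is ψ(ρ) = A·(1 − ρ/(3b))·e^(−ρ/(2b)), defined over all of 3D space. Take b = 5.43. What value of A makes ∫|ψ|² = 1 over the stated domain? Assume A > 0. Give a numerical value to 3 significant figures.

A ≈ 0.0273

Require ∫ |ψ|² 4πρ² dρ = 1 over the whole domain.
With ∫₀^∞ ρ^4 e^(−αρ) dρ = 4!/α^5, with ψ = A·(1 − ρ/(3b))·e^(−ρ/(2b)), the integral evaluates to A²·[8·π·b^3/3].
So A² = (8·π·b^3/3)^(−1).
Substituting b = 5.43 gives A² = 0.0007456, so A = 0.02730.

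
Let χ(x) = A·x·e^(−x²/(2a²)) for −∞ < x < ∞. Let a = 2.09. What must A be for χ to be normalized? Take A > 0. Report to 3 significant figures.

Require ∫ |χ|² dx = 1 over the whole domain.
With χ = A·x·e^(−x²/(2a²)), the integral evaluates to A²·[√(π)·a^3/2].
Substituting a = 2.09 gives A² = 0.1236, so A = 0.3516.

A ≈ 0.352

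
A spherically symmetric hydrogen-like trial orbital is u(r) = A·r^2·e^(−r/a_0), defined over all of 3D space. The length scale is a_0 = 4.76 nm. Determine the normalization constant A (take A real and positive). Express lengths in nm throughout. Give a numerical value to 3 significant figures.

We need A² ∫|f|² 4πr² dr = 1, taking the integral from 0 to ∞.
The angular integral contributes 4π, leaving ∫₀^∞ r²|u|² dr.
With u = A·r^2·e^(−r/a_0), the integral evaluates to A²·[45·π·a_0^7/2].
Hence A² = 1/[45·π·a_0^7/2].
Plugging in a_0 = 4.76 yields A = 0.0005055.

A ≈ 0.000505 nm^(-7/2)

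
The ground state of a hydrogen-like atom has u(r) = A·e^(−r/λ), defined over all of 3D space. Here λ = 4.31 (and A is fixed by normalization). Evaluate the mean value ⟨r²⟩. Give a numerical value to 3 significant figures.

⟨r^2⟩ ≈ 55.7

By definition ⟨r²⟩ = ∫ r^2 |u(r)|² 4πr² dr.
Using ∫₀^∞ rⁿ e^(−αr) dr = n!/αⁿ⁺¹, evaluating both integrals, ⟨r²⟩ = 3·λ^2.
Putting λ = 4.31 gives 55.73.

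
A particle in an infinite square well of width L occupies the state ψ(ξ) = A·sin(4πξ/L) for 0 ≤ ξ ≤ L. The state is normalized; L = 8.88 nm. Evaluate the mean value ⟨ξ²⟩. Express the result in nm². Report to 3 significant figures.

By definition ⟨ξ²⟩ = ∫ ξ^2 |ψ(ξ)|² dξ.
With ∫₀^L sin²(nπξ/L) dξ = L/2, since the A² factors cancel between numerator and denominator, ⟨ξ²⟩ = -L^2/(32·π^2) + L^2/3.
Putting L = 8.88 gives 26.04.

⟨ξ^2⟩ ≈ 26.0 nm^2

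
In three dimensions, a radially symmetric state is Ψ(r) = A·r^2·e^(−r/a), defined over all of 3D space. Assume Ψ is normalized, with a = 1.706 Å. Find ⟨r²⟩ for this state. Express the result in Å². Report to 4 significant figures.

⟨r²⟩ = ∫ r^2 |Ψ|² 4πr² dr over the full domain.
Recall ∫₀^∞ r^m e^(−r/β) dr = m!·β^(m+1), evaluating both integrals, ⟨r²⟩ = 14·a^2.
With a = 1.706, ⟨r^2⟩ = 40.746.

⟨r^2⟩ ≈ 40.75 Å^2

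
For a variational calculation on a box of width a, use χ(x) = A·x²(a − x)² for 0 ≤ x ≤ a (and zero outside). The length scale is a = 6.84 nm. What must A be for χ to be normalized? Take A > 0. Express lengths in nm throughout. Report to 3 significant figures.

A ≈ 0.00438 nm^(-9/2)

Normalization requires ∫|χ|² dx = 1, integrated from 0 to a.
With χ = A·x²(a − x)², the integral evaluates to A²·[a^9/630].
Setting this equal to 1 gives A² = 1/(a^9/630).
With a = 6.84: A² = 0.00001922 and A = 0.004384.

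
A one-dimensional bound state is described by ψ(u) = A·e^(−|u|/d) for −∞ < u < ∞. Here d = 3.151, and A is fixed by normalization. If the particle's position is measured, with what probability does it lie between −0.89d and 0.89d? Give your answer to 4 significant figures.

P ≈ 0.8314

The probability is P = ∫ |ψ|² du over [−0.89d, 0.89d].
The normalization integral ∫|ψ|²du over the whole domain equals d·A², and A² cancels in the ratio.
By symmetry take twice the u ≥ 0 contribution in numerator and denominator; the 2's cancel. Let t = u/d; then A² and the length scale cancel, so P = ∫_{0}^{0.89} e^(-2·t) dt ÷ ∫_{0}^{∞} e^(-2·t) dt.
An antiderivative of e^(-2·t) is -e^(-2·t)/2; evaluating from 0 to 0.89 gives 1/2 - e^(-89/50)/2, while the full integral is 1/2.
Taking the ratio, P = 0.83136.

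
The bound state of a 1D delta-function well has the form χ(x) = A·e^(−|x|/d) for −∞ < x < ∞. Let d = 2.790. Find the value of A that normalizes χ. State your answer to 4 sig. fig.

A ≈ 0.5987

The normalization condition is ∫|χ|² dx = 1 from −∞ to ∞.
With ∫₀^∞ x^0 e^(−αx) dx = 0!/α^1, carrying out the integral gives A² · d.
Hence A² = 1/[d].
Plugging in d = 2.790 yields A = 0.59868.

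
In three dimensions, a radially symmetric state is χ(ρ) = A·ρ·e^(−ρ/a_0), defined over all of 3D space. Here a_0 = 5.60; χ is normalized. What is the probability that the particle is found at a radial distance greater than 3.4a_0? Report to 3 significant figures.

P ≈ 0.192

P = ∫ |χ|² 4πρ² dρ over ρ > 3.4a_0.
Normalization gives A² = 1/(3·π·a_0^5).
Let u = ρ/a_0; then A², 4π and the length scale all cancel, so P = ∫_{3.4}^{∞} u^4·e^(-2·u) du ÷ ∫_{0}^{∞} u^4·e^(-2·u) du.
With ∫ u^4·e^(-2·u) du = -(u^4/2 + u^3 + 3·u^2/2 + 3·u/2 + 3/4)·e^(-2·u) + C, the region integral is ≈ 0.14402 and the full one is 3/4.
This evaluates to P = 0.1920.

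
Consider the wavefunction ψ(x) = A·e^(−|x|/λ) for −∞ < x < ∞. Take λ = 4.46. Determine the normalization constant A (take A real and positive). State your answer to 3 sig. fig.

Normalization requires ∫|ψ|² dx = 1, integrated from −∞ to ∞.
Recall ∫₀^∞ x^m e^(−x/β) dx = m!·β^(m+1), carrying out the integral gives A² · λ.
So A² = (λ)^(−1).
Substituting λ = 4.46 gives A² = 0.2242, so A = 0.4735.

A ≈ 0.474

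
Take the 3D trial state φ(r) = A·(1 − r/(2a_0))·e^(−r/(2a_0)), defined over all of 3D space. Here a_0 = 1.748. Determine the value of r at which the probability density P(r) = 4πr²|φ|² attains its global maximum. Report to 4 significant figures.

r ≈ 9.153

Differentiate P(r) = 4πr²|φ|² with respect to r and set to zero.
Solving yields r = a_0·(√(5) + 3).
With a_0 = 1.748, the most probable radial distance is 9.1526.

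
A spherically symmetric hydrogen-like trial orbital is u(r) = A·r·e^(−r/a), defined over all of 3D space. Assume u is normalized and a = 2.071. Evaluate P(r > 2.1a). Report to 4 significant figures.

Integrate the radial probability density 4πr²|u|² over r > 2.1a.
Normalization gives A² = 1/(3·π·a^5).
In terms of t = r/a (A², 4π and the length scale all cancel between numerator and denominator), P = [∫_{2.1}^{∞} t^4·e^(-2·t) dt] / [∫_{0}^{∞} t^4·e^(-2·t) dt].
Using ∫ t^4·e^(-2·t) dt = -(t^4/2 + t^3 + 3·t^2/2 + 3·t/2 + 3/4)·e^(-2·t), the numerator is ≈ 0.442370 and the denominator is 3/4.
Taking the ratio yields P = 0.58983.

P ≈ 0.5898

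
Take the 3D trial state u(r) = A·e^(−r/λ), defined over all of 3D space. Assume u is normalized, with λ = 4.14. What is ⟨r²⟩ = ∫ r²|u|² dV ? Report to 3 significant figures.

By definition ⟨r²⟩ = ∫ r^2 |u(r)|² 4πr² dr.
Using ∫₀^∞ rⁿ e^(−αr) dr = n!/αⁿ⁺¹, evaluating both integrals, ⟨r²⟩ = 3·λ^2.
Putting λ = 4.14 gives 51.42.

⟨r^2⟩ ≈ 51.4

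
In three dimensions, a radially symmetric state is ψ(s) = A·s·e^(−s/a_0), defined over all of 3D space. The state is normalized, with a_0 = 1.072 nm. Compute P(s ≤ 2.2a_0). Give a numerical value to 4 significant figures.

Integrate the radial probability density 4πs²|ψ|² over s ≤ 2.2a_0.
A² is fixed by ∫₀^∞ 4πs²|ψ|² ds = 1, i.e. A² = (3·π·a_0^5)^(−1).
In terms of u = s/a_0 (A², 4π and the length scale all cancel between numerator and denominator), P = [∫_{0}^{2.2} u^4·e^(-2·u) du] / [∫_{0}^{∞} u^4·e^(-2·u) du].
Using ∫ u^4·e^(-2·u) du = -(u^4/2 + u^3 + 3·u^2/2 + 3·u/2 + 3/4)·e^(-2·u), the numerator is ≈ 0.336612 and the denominator is 3/4.
Taking the ratio yields P = 0.44882.

P ≈ 0.4488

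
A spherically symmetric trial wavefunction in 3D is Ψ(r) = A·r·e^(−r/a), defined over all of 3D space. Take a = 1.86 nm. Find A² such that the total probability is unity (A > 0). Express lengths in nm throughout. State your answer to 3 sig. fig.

Normalization requires ∫|Ψ|² 4πr² dr = 1, integrated from 0 to ∞.
The angular integral contributes 4π, leaving ∫₀^∞ r²|Ψ|² dr.
Using ∫₀^∞ rⁿ e^(−αr) dr = n!/αⁿ⁺¹, ∫|Ψ|² 4πr² dr = A²·(3·π·a^5).
Setting this equal to 1 gives A² = 1/(3·π·a^5).
With a = 1.86: A² = 0.004766 and A = 0.06904.

A^2 ≈ 0.00477 nm^(-5)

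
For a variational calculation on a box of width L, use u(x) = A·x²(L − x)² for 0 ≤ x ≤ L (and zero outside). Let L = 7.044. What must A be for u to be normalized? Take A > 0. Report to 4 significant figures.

The normalization condition is ∫|u|² dx = 1 from 0 to L.
∫|u|² dx = A²·(L^9/630).
Plugging in L = 7.044 yields A = 0.0038413.

A ≈ 0.003841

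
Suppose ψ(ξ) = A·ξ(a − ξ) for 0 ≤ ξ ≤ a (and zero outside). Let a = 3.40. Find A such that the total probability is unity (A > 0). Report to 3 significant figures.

The normalization condition is ∫|ψ|² dξ = 1 from 0 to a.
With ψ = A·ξ(a − ξ), the integral evaluates to A²·[a^5/30].
Hence A² = 1/[a^5/30].
Substituting a = 3.40 gives A² = 0.06603, so A = 0.2570.

A ≈ 0.257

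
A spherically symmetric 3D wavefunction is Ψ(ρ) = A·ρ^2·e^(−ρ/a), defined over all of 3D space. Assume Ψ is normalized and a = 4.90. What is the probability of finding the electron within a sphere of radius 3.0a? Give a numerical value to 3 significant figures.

P ≈ 0.394

With dV = 4πρ²dρ, the probability is ∫|Ψ|² dV over ρ ≤ 3.0a.
A² is fixed by ∫₀^∞ 4πρ²|Ψ|² dρ = 1, i.e. A² = (45·π·a^7/2)^(−1).
Let u = ρ/a; then A², 4π and the length scale all cancel, so P = ∫_{0}^{3.0} u^6·e^(-2·u) du ÷ ∫_{0}^{∞} u^6·e^(-2·u) du.
With ∫ u^6·e^(-2·u) du = -(4·u^6 + 12·u^5 + 30·u^4 + 60·u^3 + 90·u^2 + 90·u + 45)·e^(-2·u)/8 + C, the region integral is ≈ 2.2145 and the full one is 45/8.
The region integral divided by the full integral gives P = 0.3937.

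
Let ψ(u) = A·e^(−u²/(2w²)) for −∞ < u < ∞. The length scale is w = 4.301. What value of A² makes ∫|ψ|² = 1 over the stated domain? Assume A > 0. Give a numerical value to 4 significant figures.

A^2 ≈ 0.1312

Require ∫ |ψ|² du = 1 over the whole domain.
Using the Gaussian integral ∫_{−∞}^{∞} e^(−αu²) du = √(π/α), carrying out the integral gives A² · √(π)·w.
Setting this equal to 1 gives A² = 1/(√(π)·w).
Substituting w = 4.301 gives A² = 0.13118, so A = 0.36218.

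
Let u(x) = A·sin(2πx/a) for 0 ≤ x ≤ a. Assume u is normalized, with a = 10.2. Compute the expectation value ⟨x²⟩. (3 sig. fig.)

⟨x^2⟩ ≈ 33.4

By definition ⟨x²⟩ = ∫ x^2 |u(x)|² dx.
Since the A² factors cancel between numerator and denominator, ⟨x²⟩ = -a^2/(8·π^2) + a^2/3.
Putting a = 10.2 gives 33.36.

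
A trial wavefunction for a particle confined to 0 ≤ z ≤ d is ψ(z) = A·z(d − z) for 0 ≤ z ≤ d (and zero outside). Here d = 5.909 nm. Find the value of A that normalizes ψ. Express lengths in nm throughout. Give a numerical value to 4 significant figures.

A ≈ 0.06453 nm^(-5/2)

The normalization condition is ∫|ψ|² dz = 1 from 0 to d.
Carrying out the integral gives A² · d^5/30.
Substituting d = 5.909 gives A² = 0.0041644, so A = 0.064532.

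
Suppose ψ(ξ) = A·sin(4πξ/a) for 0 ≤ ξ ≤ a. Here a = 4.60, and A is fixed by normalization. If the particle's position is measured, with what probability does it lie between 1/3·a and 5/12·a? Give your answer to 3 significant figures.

P ≈ 0.152

The probability is P = ∫ |ψ|² dξ over [1/3·a, 5/12·a].
With A² fixed by ∫|ψ|² = 1, i.e. A² = (a/2)^(−1), substitute and integrate.
In terms of u = ξ/a (A² and the length scale cancel between numerator and denominator), P = [∫_{1/3}^{5/12} sin(4·π·u)^2 du] / [∫_{0}^{1} sin(4·π·u)^2 du].
With ∫ sin(4·π·u)^2 du = u/2 - sin(4·π·u)·cos(4·π·u)/(8·π) + C, the region integral is √(3)/(16·π) + 1/24 and the full one is 1/2.
The result is P = (√(3)/8 + π/12)/π.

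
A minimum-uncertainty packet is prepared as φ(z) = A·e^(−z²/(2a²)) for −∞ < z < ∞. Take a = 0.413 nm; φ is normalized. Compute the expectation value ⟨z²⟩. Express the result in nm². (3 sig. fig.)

⟨z^2⟩ ≈ 0.0853 nm^2

By definition ⟨z²⟩ = ∫ z^2 |φ(z)|² dz.
Evaluating both integrals, ⟨z²⟩ = a^2/2.
Putting a = 0.413 gives 0.08528.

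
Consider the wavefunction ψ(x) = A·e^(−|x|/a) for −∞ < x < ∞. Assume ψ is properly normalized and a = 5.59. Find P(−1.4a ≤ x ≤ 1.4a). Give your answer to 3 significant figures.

The probability is P = ∫ |ψ|² dx over [−1.4a, 1.4a].
Since A² = 1/(a), this is the region integral divided by the full normalization integral.
By symmetry take twice the x ≥ 0 contribution in numerator and denominator; the 2's cancel. Let u = x/a; then A² and the length scale cancel, so P = ∫_{0}^{1.4} e^(-2·u) du ÷ ∫_{0}^{∞} e^(-2·u) du.
Using ∫ e^(-2·u) du = -e^(-2·u)/2, the numerator is 1/2 - e^(-14/5)/2 and the denominator is 1/2.
This works out to P = 0.9392.

P ≈ 0.939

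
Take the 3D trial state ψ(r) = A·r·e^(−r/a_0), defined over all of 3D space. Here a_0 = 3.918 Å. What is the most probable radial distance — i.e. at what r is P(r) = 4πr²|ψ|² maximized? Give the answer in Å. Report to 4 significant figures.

Set d/dr [P(r) = 4πr²|ψ|²] = 0 and solve for r > 0.
This gives r = 2·a_0.
With a_0 = 3.918, the most probable radial distance is 7.8360 Å.

r ≈ 7.836 Å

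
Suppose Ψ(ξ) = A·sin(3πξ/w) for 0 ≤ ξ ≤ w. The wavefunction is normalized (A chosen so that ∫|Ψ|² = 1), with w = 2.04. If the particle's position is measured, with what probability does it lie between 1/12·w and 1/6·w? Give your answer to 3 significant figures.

P ≈ 0.136

|Ψ|² is the probability density, so P = ∫_{1/12·w}^{1/6·w} |Ψ|² dξ.
With A² fixed by ∫|Ψ|² = 1, i.e. A² = (w/2)^(−1), substitute and integrate.
Let u = ξ/w; then A² and the length scale cancel, so P = ∫_{1/12}^{1/6} sin(3·π·u)^2 du ÷ ∫_{0}^{1} sin(3·π·u)^2 du.
With ∫ sin(3·π·u)^2 du = u/2 - sin(6·π·u)/(12·π) + C, the region integral is 1/(12·π) + 1/24 and the full one is 1/2.
The result is P = (2 + π)/(12·π).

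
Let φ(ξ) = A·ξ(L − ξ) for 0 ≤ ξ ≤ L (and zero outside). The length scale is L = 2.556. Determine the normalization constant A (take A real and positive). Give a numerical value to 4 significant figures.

A ≈ 0.5244

Require ∫ |φ|² dξ = 1 over the whole domain.
Expanding the polynomial and integrating term by term, carrying out the integral gives A² · L^5/30.
Hence A² = 1/[L^5/30].
With L = 2.556: A² = 0.27499 and A = 0.52439.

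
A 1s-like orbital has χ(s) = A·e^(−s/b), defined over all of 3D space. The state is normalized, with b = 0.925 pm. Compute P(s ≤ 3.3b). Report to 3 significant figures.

With dV = 4πs²ds, the probability is ∫|χ|² dV over s ≤ 3.3b.
The full normalization integral is A²·[π·b^3] = 1, fixing A².
In terms of u = s/b (A², 4π and the length scale all cancel between numerator and denominator), P = [∫_{0}^{3.3} u^2·e^(-2·u) du] / [∫_{0}^{∞} u^2·e^(-2·u) du].
An antiderivative of u^2·e^(-2·u) is -(2·u^2 + 2·u + 1)·e^(-2·u)/4; evaluating from 0 to 3.3 gives 1/4 - 1469·e^(-33/5)/200, while the full integral is 1/4.
The region integral divided by the full integral gives P = 0.9600.

P ≈ 0.960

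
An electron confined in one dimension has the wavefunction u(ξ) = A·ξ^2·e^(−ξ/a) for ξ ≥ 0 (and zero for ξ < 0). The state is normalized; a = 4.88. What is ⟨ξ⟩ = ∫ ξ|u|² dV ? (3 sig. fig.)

⟨ξ⟩ ≈ 12.2

⟨ξ⟩ = ∫ ξ |u|² dξ over the full domain.
Using ∫₀^∞ ξⁿ e^(−αξ) dξ = n!/αⁿ⁺¹, evaluating both integrals, ⟨ξ⟩ = 5·a/2.
With a = 4.88, ⟨ξ⟩ = 12.20.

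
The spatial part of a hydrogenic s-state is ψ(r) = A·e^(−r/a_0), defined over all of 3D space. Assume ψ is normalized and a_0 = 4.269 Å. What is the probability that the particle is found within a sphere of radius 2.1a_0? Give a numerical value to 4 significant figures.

P ≈ 0.7898

Integrate the radial probability density 4πr²|ψ|² over r ≤ 2.1a_0.
Normalization gives A² = 1/(π·a_0^3).
Substituting u = r/a_0, A², 4π and the length scale all cancel in the ratio: P = ∫_{0}^{2.1} u^2·e^(-2·u) du / ∫_{0}^{∞} u^2·e^(-2·u) du.
With ∫ u^2·e^(-2·u) du = -(2·u^2 + 2·u + 1)·e^(-2·u)/4 + C, the region integral is 1/4 - 701·e^(-21/5)/200 and the full one is 1/4.
This evaluates to P = 0.78976.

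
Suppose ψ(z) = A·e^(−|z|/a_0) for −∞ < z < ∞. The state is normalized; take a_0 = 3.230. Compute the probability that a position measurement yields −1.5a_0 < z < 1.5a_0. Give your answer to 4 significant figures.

P = ∫_{−1.5a_0}^{1.5a_0} |ψ(z)|² dz.
The normalization integral ∫|ψ|²dz over the whole domain equals a_0·A², and A² cancels in the ratio.
Both integrals are even about z = 0, so only the z ≥ 0 halves are needed (the factors of 2 cancel). In terms of u = z/a_0 (A² and the length scale cancel between numerator and denominator), P = [∫_{0}^{1.5} e^(-2·u) du] / [∫_{0}^{∞} e^(-2·u) du].
With ∫ e^(-2·u) du = -e^(-2·u)/2 + C, the region integral is 1/2 - e^(-3)/2 and the full one is 1/2.
This works out to P = 0.95021.

P ≈ 0.9502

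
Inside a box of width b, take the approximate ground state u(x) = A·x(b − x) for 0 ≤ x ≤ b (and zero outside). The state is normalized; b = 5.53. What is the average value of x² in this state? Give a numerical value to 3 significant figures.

⟨x²⟩ = ∫ x^2 |u|² dx over the full domain.
Expanding the polynomial and integrating term by term, evaluating both integrals, ⟨x²⟩ = 2·b^2/7.
With b = 5.53, ⟨x^2⟩ = 8.737.

⟨x^2⟩ ≈ 8.74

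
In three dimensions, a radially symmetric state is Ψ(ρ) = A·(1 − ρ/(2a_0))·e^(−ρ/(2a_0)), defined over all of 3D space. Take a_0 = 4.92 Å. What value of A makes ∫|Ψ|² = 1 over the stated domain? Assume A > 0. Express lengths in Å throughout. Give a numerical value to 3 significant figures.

Normalization requires ∫|Ψ|² 4πρ² dρ = 1, integrated from 0 to ∞.
The angular integral contributes 4π, leaving ∫₀^∞ ρ²|Ψ|² dρ.
Using ∫₀^∞ ρⁿ e^(−αρ) dρ = n!/αⁿ⁺¹, with Ψ = A·(1 − ρ/(2a_0))·e^(−ρ/(2a_0)), the integral evaluates to A²·[8·π·a_0^3].
Hence A² = 1/[8·π·a_0^3].
Substituting a_0 = 4.92 gives A² = 0.0003341, so A = 0.01828.

A ≈ 0.0183 Å^(-3/2)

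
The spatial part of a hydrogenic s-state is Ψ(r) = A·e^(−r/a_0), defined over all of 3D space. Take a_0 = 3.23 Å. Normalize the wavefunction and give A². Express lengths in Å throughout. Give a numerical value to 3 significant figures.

A^2 ≈ 0.00945 Å^(-3)

Normalization requires ∫|Ψ|² 4πr² dr = 1, integrated from 0 to ∞.
(Spherical symmetry: dV = 4πr² dr.)
With Ψ = A·e^(−r/a_0), the integral evaluates to A²·[π·a_0^3].
Setting this equal to 1 gives A² = 1/(π·a_0^3).
With a_0 = 3.23: A² = 0.009446 and A = 0.09719.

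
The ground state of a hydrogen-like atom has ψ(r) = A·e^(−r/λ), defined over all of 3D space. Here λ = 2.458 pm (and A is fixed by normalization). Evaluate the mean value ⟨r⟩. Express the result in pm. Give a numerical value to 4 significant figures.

⟨r⟩ ≈ 3.687 pm

⟨r⟩ = ∫ r |ψ|² 4πr² dr over the full domain.
Using ∫₀^∞ rⁿ e^(−αr) dr = n!/αⁿ⁺¹, since the A² factors cancel between numerator and denominator, ⟨r⟩ = 3·λ/2.
Putting λ = 2.458 gives 3.6870.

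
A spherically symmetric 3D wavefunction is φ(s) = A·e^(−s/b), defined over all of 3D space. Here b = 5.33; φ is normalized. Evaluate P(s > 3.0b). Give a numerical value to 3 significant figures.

P = ∫ |φ|² 4πs² ds over s > 3.0b.
A² is fixed by ∫₀^∞ 4πs²|φ|² ds = 1, i.e. A² = (π·b^3)^(−1).
Let u = s/b; then A², 4π and the length scale all cancel, so P = ∫_{3.0}^{∞} u^2·e^(-2·u) du ÷ ∫_{0}^{∞} u^2·e^(-2·u) du.
Using ∫ u^2·e^(-2·u) du = -(2·u^2 + 2·u + 1)·e^(-2·u)/4, the numerator is 25·e^(-6)/4 and the denominator is 1/4.
The region integral divided by the full integral gives P = 0.06197.

P ≈ 0.0620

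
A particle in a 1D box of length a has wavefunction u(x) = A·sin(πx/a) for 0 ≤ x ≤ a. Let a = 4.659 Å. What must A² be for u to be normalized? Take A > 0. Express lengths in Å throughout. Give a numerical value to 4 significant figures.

Require ∫ |u|² dx = 1 over the whole domain.
The integral (without the A² prefactor) comes out to a/2.
Hence A² = 1/[a/2].
Plugging in a = 4.659 yields A = 0.65519.

A^2 ≈ 0.4293 Å^(-1)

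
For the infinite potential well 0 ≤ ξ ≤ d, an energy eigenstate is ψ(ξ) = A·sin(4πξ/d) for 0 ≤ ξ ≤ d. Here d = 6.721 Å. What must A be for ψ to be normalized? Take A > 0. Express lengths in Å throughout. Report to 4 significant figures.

We need A² ∫|f|² dξ = 1, taking the integral from 0 to d.
With ψ = A·sin(4πξ/d), the integral evaluates to A²·[d/2].
Plugging in d = 6.721 yields A = 0.54550.

A ≈ 0.5455 Å^(-1/2)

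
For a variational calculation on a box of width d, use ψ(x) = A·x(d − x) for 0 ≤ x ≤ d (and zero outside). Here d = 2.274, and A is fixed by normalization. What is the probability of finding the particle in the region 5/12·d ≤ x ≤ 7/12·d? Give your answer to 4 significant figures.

P = ∫_{5/12·d}^{7/12·d} |ψ(x)|² dx.
The normalization integral ∫|ψ|²dx over the whole domain equals d^5/30·A², and A² cancels in the ratio.
In terms of u = x/d (A² and the length scale cancel between numerator and denominator), P = [∫_{5/12}^{7/12} u^2·(1 - u)^2 du] / [∫_{0}^{1} u^2·(1 - u)^2 du].
With ∫ u^2·(1 - u)^2 du = u^3·(6·u^2 - 15·u + 10)/30 + C, the region integral is ≈ 0.0102254 and the full one is 1/30.
This works out to P = 0.30676.

P ≈ 0.3068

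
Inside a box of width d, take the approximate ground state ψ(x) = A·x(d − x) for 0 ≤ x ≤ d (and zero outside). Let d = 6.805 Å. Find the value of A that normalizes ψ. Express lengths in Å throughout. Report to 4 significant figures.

We need A² ∫|f|² dx = 1, taking the integral from 0 to d.
With ψ = A·x(d − x), the integral evaluates to A²·[d^5/30].
Substituting d = 6.805 gives A² = 0.0020558, so A = 0.045341.

A ≈ 0.04534 Å^(-5/2)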